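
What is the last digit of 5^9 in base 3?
5 ≡ 2 (mod 3). 9 = 8 + 1 (binary 1001). Repeated squaring mod 3: 2^1 ≡ 2; 2^2 ≡ 2² = 4 ≡ 1; 2^4 ≡ 1² = 1 ≡ 1; 2^8 ≡ 1² = 1 ≡ 1. Multiply: 5^9 ≡ 2^8 × 2^1 ≡ 1 × 2 (mod 3): 1 × 2 = 2 ≡ 2. So 5^9 ≡ 2 (mod 3).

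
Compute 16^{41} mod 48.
16

Using successive squaring:
Binary expansion of 41: 101001
Powers of 16 mod 48 (each is the square of the previous):
  16^1 ≡ 16 (mod 48)
  16^2 ≡ 16² = 256 ≡ 16 (mod 48)
  16^4 ≡ 16² = 256 ≡ 16 (mod 48)
  16^8 ≡ 16² = 256 ≡ 16 (mod 48)
  16^16 ≡ 16² = 256 ≡ 16 (mod 48)
  16^32 ≡ 16² = 256 ≡ 16 (mod 48)
41 = 32 + 8 + 1, so 16^41 = 16^32 × 16^8 × 16^1 ≡ 16 × 16 × 16 (mod 48)
Multiplying step by step:
  16 × 16 = 256 ≡ 16 (mod 48)
  16 × 16 = 256 ≡ 16 (mod 48)
Result: 16^41 ≡ 16 (mod 48)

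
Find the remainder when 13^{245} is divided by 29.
By Fermat: 13^{28} ≡ 1 (mod 29). 245 = 8×28 + 21. So 13^{245} ≡ 13^{21} ≡ 28 (mod 29)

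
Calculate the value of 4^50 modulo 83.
Using repeated squaring. 50 = 32 + 16 + 2 (binary 110010). Repeated squaring mod 83: 4^1 ≡ 4; 4^2 ≡ 4² = 16 ≡ 16; 4^4 ≡ 16² = 256 ≡ 7; 4^8 ≡ 7² = 49 ≡ 49; 4^16 ≡ 49² = 2401 ≡ 77; 4^32 ≡ 77² = 5929 ≡ 36. Multiply: 4^50 = 4^32 × 4^16 × 4^2 ≡ 36 × 77 × 16 (mod 83): 36 × 77 = 2772 ≡ 33; 33 × 16 = 528 ≡ 30. So 4^50 ≡ 30 (mod 83).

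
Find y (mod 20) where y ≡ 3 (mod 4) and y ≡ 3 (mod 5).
M = 4 × 5 = 20. M₁ = 5, y₁ ≡ 1 (mod 4). M₂ = 4, y₂ ≡ 4 (mod 5). y = 3×5×1 + 3×4×4 ≡ 3 (mod 20)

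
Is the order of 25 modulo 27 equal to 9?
Yes, ord_27(25) = 9.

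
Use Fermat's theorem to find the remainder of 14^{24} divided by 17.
16

By Fermat's Little Theorem, a^(p-1) ≡ 1 (mod p) for prime p and gcd(a, p) = 1
Here p = 17, so 14^16 ≡ 1 (mod 17)
We can reduce the exponent: 24 mod 16 = 8
So 14^24 ≡ 14^8 (mod 17)
Computing: 14^8 mod 17 = 16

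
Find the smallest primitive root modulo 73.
5

A primitive root g modulo p has order p-1 = 72
Prime divisors of 72: [2, 3]
g is a primitive root iff g^(72/q) ≢ 1 (mod 73) for each prime divisor q
Testing small values:
  g = 2: 2^36 ≡ 1, 2^24 ≡ 64 (mod 73) → 2^36 ≡ 1, not primitive root
  g = 3: 3^36 ≡ 1, 3^24 ≡ 1 (mod 73) → 3^36 ≡ 1, not primitive root
  g = 4: 4^36 ≡ 1, 4^24 ≡ 8 (mod 73) → 4^36 ≡ 1, not primitive root
  g = 5: 5^36 ≡ 72, 5^24 ≡ 8 (mod 73) → none is 1, primitive root!
The smallest primitive root is 5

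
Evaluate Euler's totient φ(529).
506

Prime factorization: 529 = 23^2
Using the formula φ(n) = n × Π(1 - 1/p) for each prime factor p:
φ(529) = 529 × (1 - 1/23)
φ(529) = 506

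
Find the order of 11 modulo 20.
Powers of 11 mod 20: 11^1≡11, 11^2≡1. Order = 2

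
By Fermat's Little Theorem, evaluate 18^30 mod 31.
By Fermat's Little Theorem, 18^{30} ≡ 1 (mod 31) since 31 is prime and gcd(18, 31) = 1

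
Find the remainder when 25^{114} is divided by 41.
By Fermat: 25^{40} ≡ 1 (mod 41). 114 = 2×40 + 34. So 25^{114} ≡ 25^{34} ≡ 18 (mod 41)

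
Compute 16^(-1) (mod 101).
19

Using Extended Euclidean Algorithm:
gcd(16, 101) = 1
Bezout coefficients: 16 × 19 + 101 × -3 = 1
So 16 × 19 ≡ 1 (mod 101)
The inverse is 19 mod 101 = 19
Verification: 16 × 19 = 304 = 3 × 101 + 1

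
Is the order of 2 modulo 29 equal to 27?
No, the actual order is 28, not 27.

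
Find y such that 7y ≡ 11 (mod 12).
5

Since gcd(7, 12) = 1 divides 11, a solution exists.
Multiply both sides by the inverse of 7 mod 12:
  7^(-1) mod 12 = 7
  x ≡ 7 × 11 ≡ 77 ≡ 5 (mod 12)
Verification: 7 × 5 = 35 = 2 × 12 + 11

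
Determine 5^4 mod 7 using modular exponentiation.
4 = 4 (binary 100). Repeated squaring mod 7: 5^1 ≡ 5; 5^2 ≡ 5² = 25 ≡ 4; 5^4 ≡ 4² = 16 ≡ 2. So 5^4 ≡ 2 (mod 7).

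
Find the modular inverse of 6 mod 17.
6^(-1) ≡ 3 (mod 17). Verification: 6 × 3 = 18 ≡ 1 (mod 17)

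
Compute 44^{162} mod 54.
28

Using successive squaring:
Binary expansion of 162: 10100010
Powers of 44 mod 54 (each is the square of the previous):
  44^1 ≡ 44 (mod 54)
  44^2 ≡ 44² = 1936 ≡ 46 (mod 54)
  44^4 ≡ 46² = 2116 ≡ 10 (mod 54)
  44^8 ≡ 10² = 100 ≡ 46 (mod 54)
  44^16 ≡ 46² = 2116 ≡ 10 (mod 54)
  44^32 ≡ 10² = 100 ≡ 46 (mod 54)
  44^64 ≡ 46² = 2116 ≡ 10 (mod 54)
  44^128 ≡ 10² = 100 ≡ 46 (mod 54)
162 = 128 + 32 + 2, so 44^162 = 44^128 × 44^32 × 44^2 ≡ 46 × 46 × 46 (mod 54)
Multiplying step by step:
  46 × 46 = 2116 ≡ 10 (mod 54)
  10 × 46 = 460 ≡ 28 (mod 54)
Result: 44^162 ≡ 28 (mod 54)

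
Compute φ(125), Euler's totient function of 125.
100

Prime factorization: 125 = 5^3
Using the formula φ(n) = n × Π(1 - 1/p) for each prime factor p:
φ(125) = 125 × (1 - 1/5)
φ(125) = 100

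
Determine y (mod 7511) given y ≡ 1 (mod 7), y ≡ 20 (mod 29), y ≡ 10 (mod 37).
5153

Using the Chinese Remainder Theorem:
M = product of moduli = 7511
For equation 1: M_1 = 1073, 1073 ≡ 2 (mod 7), inverse of 1073 mod 7 is 4 (check: 2 × 4 = 8 ≡ 1 (mod 7))
For equation 2: M_2 = 259, 259 ≡ 27 (mod 29), inverse of 259 mod 29 is 14 (check: 27 × 14 = 378 ≡ 1 (mod 29))
For equation 3: M_3 = 203, 203 ≡ 18 (mod 37), inverse of 203 mod 37 is 35 (check: 18 × 35 = 630 ≡ 1 (mod 37))
Combine: y ≡ Σ r_i×M_i×(M_i⁻¹ mod m_i) = 1×1073×4 + 20×259×14 + 10×203×35 = 4292 + 72520 + 71050 = 147862
147862 mod 7511 = 5153
y ≡ 5153 (mod 7511)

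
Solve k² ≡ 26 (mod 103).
The square roots of 26 mod 103 are 52 and 51. Verify: 52² = 2704 ≡ 26 (mod 103)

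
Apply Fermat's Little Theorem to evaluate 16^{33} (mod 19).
7

By Fermat's Little Theorem, a^(p-1) ≡ 1 (mod p) for prime p and gcd(a, p) = 1
Here p = 19, so 16^18 ≡ 1 (mod 19)
We can reduce the exponent: 33 mod 18 = 15
So 16^33 ≡ 16^15 (mod 19)
Computing: 16^15 mod 19 = 7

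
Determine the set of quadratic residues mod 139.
QRs mod 139: {1, 4, 5, 6, 7, 9, 11, 13, 16, 20, 24, 25, 28, 29, 30, 31, 34, 35, 36, 37, 38, 41, 42, 44, 45, 46, 47, 49, 51, 52, 54, 55, 57, 63, 64, 65, 66, 67, 69, 71, 77, 78, 79, 80, 81, 83, 86, 89, 91, 96, 99, 100, 106, 107, 112, 113, 116, 117, 118, 120, 121, 122, 124, 125, 127, 129, 131, 136, 137}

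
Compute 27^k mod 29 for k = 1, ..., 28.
g^1, g^2, ..., g^{28} mod 29: {27, 4, 21, 16, 26, 6, 17, 24, 10, 9, 11, 7, 15, 28, 2, 25, 8, 13, 3, 23, 12, 5, 19, 20, 18, 22, 14, 1}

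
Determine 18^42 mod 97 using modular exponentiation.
Using repeated squaring. 42 = 32 + 8 + 2 (binary 101010). Repeated squaring mod 97: 18^1 ≡ 18; 18^2 ≡ 18² = 324 ≡ 33; 18^4 ≡ 33² = 1089 ≡ 22; 18^8 ≡ 22² = 484 ≡ 96; 18^16 ≡ 96² = 9216 ≡ 1; 18^32 ≡ 1² = 1 ≡ 1. Multiply: 18^42 = 18^32 × 18^8 × 18^2 ≡ 1 × 96 × 33 (mod 97): 1 × 96 = 96 ≡ 96; 96 × 33 = 3168 ≡ 64. So 18^42 ≡ 64 (mod 97).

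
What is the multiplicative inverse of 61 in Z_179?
61^(-1) ≡ 135 (mod 179). Verification: 61 × 135 = 8235 ≡ 1 (mod 179)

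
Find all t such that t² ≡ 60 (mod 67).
The square roots of 60 mod 67 are 23 and 44. Verify: 23² = 529 ≡ 60 (mod 67)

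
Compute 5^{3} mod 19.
11

Using successive squaring:
Binary expansion of 3: 11
Powers of 5 mod 19 (each is the square of the previous):
  5^1 ≡ 5 (mod 19)
  5^2 ≡ 5² = 25 ≡ 6 (mod 19)
3 = 2 + 1, so 5^3 = 5^2 × 5^1 ≡ 6 × 5 (mod 19)
Multiplying step by step:
  6 × 5 = 30 ≡ 11 (mod 19)
Result: 5^3 ≡ 11 (mod 19)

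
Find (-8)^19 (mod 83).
Using repeated squaring. (-8) ≡ 75 (mod 83). 19 = 16 + 2 + 1 (binary 10011). Repeated squaring mod 83: 75^1 ≡ 75; 75^2 ≡ 75² = 5625 ≡ 64; 75^4 ≡ 64² = 4096 ≡ 29; 75^8 ≡ 29² = 841 ≡ 11; 75^16 ≡ 11² = 121 ≡ 38. Multiply: (-8)^19 ≡ 75^16 × 75^2 × 75^1 ≡ 38 × 64 × 75 (mod 83): 38 × 64 = 2432 ≡ 25; 25 × 75 = 1875 ≡ 49. So (-8)^19 ≡ 49 (mod 83).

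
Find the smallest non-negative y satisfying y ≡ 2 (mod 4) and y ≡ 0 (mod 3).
M = 4 × 3 = 12. M₁ = 3, y₁ ≡ 3 (mod 4). M₂ = 4, y₂ ≡ 1 (mod 3). y = 2×3×3 + 0×4×1 ≡ 6 (mod 12)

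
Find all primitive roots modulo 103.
Primitive roots mod 103: {5, 6, 11, 12, 20, 21, 35, 40, 43, 44, 45, 48, 51, 53, 54, 62, 65, 67, 70, 71, 74, 75, 77, 78, 84, 85, 86, 87, 88, 96, 99, 101}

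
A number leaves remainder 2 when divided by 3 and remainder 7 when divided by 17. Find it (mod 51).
M = 3 × 17 = 51. M₁ = 17, y₁ ≡ 2 (mod 3). M₂ = 3, y₂ ≡ 6 (mod 17). k = 2×17×2 + 7×3×6 ≡ 41 (mod 51)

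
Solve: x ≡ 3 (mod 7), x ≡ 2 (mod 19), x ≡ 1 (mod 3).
M = 7 × 19 × 3 = 399. M₁ = 57, y₁ ≡ 1 (mod 7). M₂ = 21, y₂ ≡ 10 (mod 19). M₃ = 133, y₃ ≡ 1 (mod 3). x = 3×57×1 + 2×21×10 + 1×133×1 ≡ 325 (mod 399)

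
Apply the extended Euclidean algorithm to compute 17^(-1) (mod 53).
Extended GCD: 17(25) + 53(-8) = 1. So 17^(-1) ≡ 25 ≡ 25 (mod 53). Verify: 17 × 25 = 425 ≡ 1 (mod 53)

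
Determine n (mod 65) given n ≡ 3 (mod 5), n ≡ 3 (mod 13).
3

Using the Chinese Remainder Theorem:
M = product of moduli = 65
For equation 1: M_1 = 13, 13 ≡ 3 (mod 5), inverse of 13 mod 5 is 2 (check: 3 × 2 = 6 ≡ 1 (mod 5))
For equation 2: M_2 = 5, 5 ≡ 5 (mod 13), inverse of 5 mod 13 is 8 (check: 5 × 8 = 40 ≡ 1 (mod 13))
Combine: n ≡ Σ r_i×M_i×(M_i⁻¹ mod m_i) = 3×13×2 + 3×5×8 = 78 + 120 = 198
198 mod 65 = 3
n ≡ 3 (mod 65)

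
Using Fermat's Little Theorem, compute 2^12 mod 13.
By Fermat's Little Theorem, 2^{12} ≡ 1 (mod 13) since 13 is prime and gcd(2, 13) = 1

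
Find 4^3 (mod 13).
3 = 2 + 1 (binary 11). Repeated squaring mod 13: 4^1 ≡ 4; 4^2 ≡ 4² = 16 ≡ 3. Multiply: 4^3 = 4^2 × 4^1 ≡ 3 × 4 (mod 13): 3 × 4 = 12 ≡ 12. So 4^3 ≡ 12 (mod 13).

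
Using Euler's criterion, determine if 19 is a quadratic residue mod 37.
By Euler's criterion: 19^{18} ≡ 36 (mod 37). Since this equals -1 (≡ 36), 19 is not a QR.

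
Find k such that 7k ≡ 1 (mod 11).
7^(-1) ≡ 8 (mod 11). Verification: 7 × 8 = 56 ≡ 1 (mod 11)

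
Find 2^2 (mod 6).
2 = 2 (binary 10). Repeated squaring mod 6: 2^1 ≡ 2; 2^2 ≡ 2² = 4 ≡ 4. So 2^2 ≡ 4 (mod 6).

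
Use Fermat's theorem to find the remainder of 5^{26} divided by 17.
9

By Fermat's Little Theorem, a^(p-1) ≡ 1 (mod p) for prime p and gcd(a, p) = 1
Here p = 17, so 5^16 ≡ 1 (mod 17)
We can reduce the exponent: 26 mod 16 = 10
So 5^26 ≡ 5^10 (mod 17)
Computing: 5^10 mod 17 = 9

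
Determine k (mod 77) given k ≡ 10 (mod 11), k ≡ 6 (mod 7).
76

Using the Chinese Remainder Theorem:
M = product of moduli = 77
For equation 1: M_1 = 7, 7 ≡ 7 (mod 11), inverse of 7 mod 11 is 8 (check: 7 × 8 = 56 ≡ 1 (mod 11))
For equation 2: M_2 = 11, 11 ≡ 4 (mod 7), inverse of 11 mod 7 is 2 (check: 4 × 2 = 8 ≡ 1 (mod 7))
Combine: k ≡ Σ r_i×M_i×(M_i⁻¹ mod m_i) = 10×7×8 + 6×11×2 = 560 + 132 = 692
692 mod 77 = 76
k ≡ 76 (mod 77)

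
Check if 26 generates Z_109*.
p - 1 = 108 has prime divisors 2, 3. Check 26^(108/q) mod 109 for each: 26^(108/2) = 26^54 ≡ 1, 26^(108/3) = 26^36 ≡ 63 (mod 109). Since 26^54 ≡ 1 (mod 109), the order of 26 divides 54 (in fact the order is 27) ≠ 108, so it is not a primitive root.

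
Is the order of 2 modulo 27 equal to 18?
Yes, ord_27(2) = 18.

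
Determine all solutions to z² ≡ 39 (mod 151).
The square roots of 39 mod 151 are 103 and 48. Verify: 103² = 10609 ≡ 39 (mod 151)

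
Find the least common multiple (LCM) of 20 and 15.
60

First find GCD(20, 15) using the Euclidean algorithm:
20 = 1 × 15 + 5
15 = 3 × 5 + 0
GCD(20, 15) = 5

LCM formula: LCM(a, b) = (a × b) / GCD(a, b)
LCM(20, 15) = (20 × 15) / 5
LCM(20, 15) = 300 / 5
LCM(20, 15) = 60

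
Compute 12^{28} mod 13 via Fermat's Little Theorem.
1

By Fermat's Little Theorem, a^(p-1) ≡ 1 (mod p) for prime p and gcd(a, p) = 1
Here p = 13, so 12^12 ≡ 1 (mod 13)
We can reduce the exponent: 28 mod 12 = 4
So 12^28 ≡ 12^4 (mod 13)
Computing: 12^4 mod 13 = 1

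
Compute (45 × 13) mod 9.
0

(45 × 13) = 585
585 mod 9 = 0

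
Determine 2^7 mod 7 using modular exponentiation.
7 = 4 + 2 + 1 (binary 111). Repeated squaring mod 7: 2^1 ≡ 2; 2^2 ≡ 2² = 4 ≡ 4; 2^4 ≡ 4² = 16 ≡ 2. Multiply: 2^7 = 2^4 × 2^2 × 2^1 ≡ 2 × 4 × 2 (mod 7): 2 × 4 = 8 ≡ 1; 1 × 2 = 2 ≡ 2. So 2^7 ≡ 2 (mod 7).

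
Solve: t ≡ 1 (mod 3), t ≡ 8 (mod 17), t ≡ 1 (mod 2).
M = 3 × 17 × 2 = 102. M₁ = 34, y₁ ≡ 1 (mod 3). M₂ = 6, y₂ ≡ 3 (mod 17). M₃ = 51, y₃ ≡ 1 (mod 2). t = 1×34×1 + 8×6×3 + 1×51×1 ≡ 25 (mod 102)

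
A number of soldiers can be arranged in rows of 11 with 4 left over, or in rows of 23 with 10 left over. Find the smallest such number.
M = 11 × 23 = 253. M₁ = 23, y₁ ≡ 1 (mod 11). M₂ = 11, y₂ ≡ 21 (mod 23). k = 4×23×1 + 10×11×21 ≡ 125 (mod 253). The smallest positive such number is 125.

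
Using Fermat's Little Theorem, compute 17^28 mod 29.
By Fermat's Little Theorem, 17^{28} ≡ 1 (mod 29) since 29 is prime and gcd(17, 29) = 1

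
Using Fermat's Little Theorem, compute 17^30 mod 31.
By Fermat's Little Theorem, 17^{30} ≡ 1 (mod 31) since 31 is prime and gcd(17, 31) = 1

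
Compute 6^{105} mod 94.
34

Using successive squaring:
Binary expansion of 105: 1101001
Powers of 6 mod 94 (each is the square of the previous):
  6^1 ≡ 6 (mod 94)
  6^2 ≡ 6² = 36 ≡ 36 (mod 94)
  6^4 ≡ 36² = 1296 ≡ 74 (mod 94)
  6^8 ≡ 74² = 5476 ≡ 24 (mod 94)
  6^16 ≡ 24² = 576 ≡ 12 (mod 94)
  6^32 ≡ 12² = 144 ≡ 50 (mod 94)
  6^64 ≡ 50² = 2500 ≡ 56 (mod 94)
105 = 64 + 32 + 8 + 1, so 6^105 = 6^64 × 6^32 × 6^8 × 6^1 ≡ 56 × 50 × 24 × 6 (mod 94)
Multiplying step by step:
  56 × 50 = 2800 ≡ 74 (mod 94)
  74 × 24 = 1776 ≡ 84 (mod 94)
  84 × 6 = 504 ≡ 34 (mod 94)
Result: 6^105 ≡ 34 (mod 94)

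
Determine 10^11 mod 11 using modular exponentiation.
Using Fermat: 10^{10} ≡ 1 (mod 11). 11 ≡ 1 (mod 10). So 10^{11} ≡ 10^{1} ≡ 10 (mod 11)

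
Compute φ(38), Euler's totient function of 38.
18

Prime factorization: 38 = 2 × 19
Using the formula φ(n) = n × Π(1 - 1/p) for each prime factor p:
φ(38) = 38 × (1 - 1/2) × (1 - 1/19)
φ(38) = 18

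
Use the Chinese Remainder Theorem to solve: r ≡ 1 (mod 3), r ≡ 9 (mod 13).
M = 3 × 13 = 39. M₁ = 13, y₁ ≡ 1 (mod 3). M₂ = 3, y₂ ≡ 9 (mod 13). r = 1×13×1 + 9×3×9 ≡ 22 (mod 39)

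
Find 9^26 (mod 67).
Using repeated squaring. 26 = 16 + 8 + 2 (binary 11010). Repeated squaring mod 67: 9^1 ≡ 9; 9^2 ≡ 9² = 81 ≡ 14; 9^4 ≡ 14² = 196 ≡ 62; 9^8 ≡ 62² = 3844 ≡ 25; 9^16 ≡ 25² = 625 ≡ 22. Multiply: 9^26 = 9^16 × 9^8 × 9^2 ≡ 22 × 25 × 14 (mod 67): 22 × 25 = 550 ≡ 14; 14 × 14 = 196 ≡ 62. So 9^26 ≡ 62 (mod 67).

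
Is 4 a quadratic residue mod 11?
By Euler's criterion: 4^{5} ≡ 1 (mod 11). Since this equals 1, 4 is a QR.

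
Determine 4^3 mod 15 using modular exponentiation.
3 = 2 + 1 (binary 11). Repeated squaring mod 15: 4^1 ≡ 4; 4^2 ≡ 4² = 16 ≡ 1. Multiply: 4^3 = 4^2 × 4^1 ≡ 1 × 4 (mod 15): 1 × 4 = 4 ≡ 4. So 4^3 ≡ 4 (mod 15).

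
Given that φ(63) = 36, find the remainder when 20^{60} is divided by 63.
By Euler: 20^{36} ≡ 1 (mod 63) since gcd(20, 63) = 1. 60 = 1×36 + 24. So 20^{60} ≡ 20^{24} ≡ 1 (mod 63)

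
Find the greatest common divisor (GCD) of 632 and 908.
4

Using the Euclidean algorithm:
632 = 0 × 908 + 632
908 = 1 × 632 + 276
632 = 2 × 276 + 80
276 = 3 × 80 + 36
80 = 2 × 36 + 8
36 = 4 × 8 + 4
8 = 2 × 4 + 0

GCD(632, 908) = 4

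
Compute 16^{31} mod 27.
7

Using successive squaring:
Binary expansion of 31: 11111
Powers of 16 mod 27 (each is the square of the previous):
  16^1 ≡ 16 (mod 27)
  16^2 ≡ 16² = 256 ≡ 13 (mod 27)
  16^4 ≡ 13² = 169 ≡ 7 (mod 27)
  16^8 ≡ 7² = 49 ≡ 22 (mod 27)
  16^16 ≡ 22² = 484 ≡ 25 (mod 27)
31 = 16 + 8 + 4 + 2 + 1, so 16^31 = 16^16 × 16^8 × 16^4 × 16^2 × 16^1 ≡ 25 × 22 × 7 × 13 × 16 (mod 27)
Multiplying step by step:
  25 × 22 = 550 ≡ 10 (mod 27)
  10 × 7 = 70 ≡ 16 (mod 27)
  16 × 13 = 208 ≡ 19 (mod 27)
  19 × 16 = 304 ≡ 7 (mod 27)
Result: 16^31 ≡ 7 (mod 27)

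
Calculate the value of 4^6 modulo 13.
6 = 4 + 2 (binary 110). Repeated squaring mod 13: 4^1 ≡ 4; 4^2 ≡ 4² = 16 ≡ 3; 4^4 ≡ 3² = 9 ≡ 9. Multiply: 4^6 = 4^4 × 4^2 ≡ 9 × 3 (mod 13): 9 × 3 = 27 ≡ 1. So 4^6 ≡ 1 (mod 13).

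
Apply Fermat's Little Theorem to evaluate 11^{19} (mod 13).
2

By Fermat's Little Theorem, a^(p-1) ≡ 1 (mod p) for prime p and gcd(a, p) = 1
Here p = 13, so 11^12 ≡ 1 (mod 13)
We can reduce the exponent: 19 mod 12 = 7
So 11^19 ≡ 11^7 (mod 13)
Computing: 11^7 mod 13 = 2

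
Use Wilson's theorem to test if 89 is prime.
(88)! mod 89 = 88. Since 88 ≡ -1 (mod 89), 89 is prime.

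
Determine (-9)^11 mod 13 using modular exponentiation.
Using repeated squaring. (-9) ≡ 4 (mod 13). 11 = 8 + 2 + 1 (binary 1011). Repeated squaring mod 13: 4^1 ≡ 4; 4^2 ≡ 4² = 16 ≡ 3; 4^4 ≡ 3² = 9 ≡ 9; 4^8 ≡ 9² = 81 ≡ 3. Multiply: (-9)^11 ≡ 4^8 × 4^2 × 4^1 ≡ 3 × 3 × 4 (mod 13): 3 × 3 = 9 ≡ 9; 9 × 4 = 36 ≡ 10. So (-9)^11 ≡ 10 (mod 13).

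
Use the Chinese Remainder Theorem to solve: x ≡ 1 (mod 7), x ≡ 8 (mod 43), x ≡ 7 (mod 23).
3319

Using the Chinese Remainder Theorem:
M = product of moduli = 6923
For equation 1: M_1 = 989, 989 ≡ 2 (mod 7), inverse of 989 mod 7 is 4 (check: 2 × 4 = 8 ≡ 1 (mod 7))
For equation 2: M_2 = 161, 161 ≡ 32 (mod 43), inverse of 161 mod 43 is 39 (check: 32 × 39 = 1248 ≡ 1 (mod 43))
For equation 3: M_3 = 301, 301 ≡ 2 (mod 23), inverse of 301 mod 23 is 12 (check: 2 × 12 = 24 ≡ 1 (mod 23))
Combine: x ≡ Σ r_i×M_i×(M_i⁻¹ mod m_i) = 1×989×4 + 8×161×39 + 7×301×12 = 3956 + 50232 + 25284 = 79472
79472 mod 6923 = 3319
x ≡ 3319 (mod 6923)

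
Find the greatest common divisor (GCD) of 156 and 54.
6

Using the Euclidean algorithm:
156 = 2 × 54 + 48
54 = 1 × 48 + 6
48 = 8 × 6 + 0

GCD(156, 54) = 6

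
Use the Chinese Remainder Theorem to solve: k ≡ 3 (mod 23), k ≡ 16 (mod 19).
187

Using the Chinese Remainder Theorem:
M = product of moduli = 437
For equation 1: M_1 = 19, 19 ≡ 19 (mod 23), inverse of 19 mod 23 is 17 (check: 19 × 17 = 323 ≡ 1 (mod 23))
For equation 2: M_2 = 23, 23 ≡ 4 (mod 19), inverse of 23 mod 19 is 5 (check: 4 × 5 = 20 ≡ 1 (mod 19))
Combine: k ≡ Σ r_i×M_i×(M_i⁻¹ mod m_i) = 3×19×17 + 16×23×5 = 969 + 1840 = 2809
2809 mod 437 = 187
k ≡ 187 (mod 437)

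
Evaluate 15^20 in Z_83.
Using repeated squaring. 20 = 16 + 4 (binary 10100). Repeated squaring mod 83: 15^1 ≡ 15; 15^2 ≡ 15² = 225 ≡ 59; 15^4 ≡ 59² = 3481 ≡ 78; 15^8 ≡ 78² = 6084 ≡ 25; 15^16 ≡ 25² = 625 ≡ 44. Multiply: 15^20 = 15^16 × 15^4 ≡ 44 × 78 (mod 83): 44 × 78 = 3432 ≡ 29. So 15^20 ≡ 29 (mod 83).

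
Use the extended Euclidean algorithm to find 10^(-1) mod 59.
Extended GCD: 10(6) + 59(-1) = 1. So 10^(-1) ≡ 6 ≡ 6 (mod 59). Verify: 10 × 6 = 60 ≡ 1 (mod 59)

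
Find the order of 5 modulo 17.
Powers of 5 mod 17: 5^1≡5, 5^2≡8, 5^3≡6, 5^4≡13, 5^5≡14, 5^6≡2, 5^7≡10, 5^8≡16, 5^9≡12, 5^10≡9, 5^11≡11, 5^12≡4, 5^13≡3, 5^14≡15, 5^15≡7, 5^16≡1. Order = 16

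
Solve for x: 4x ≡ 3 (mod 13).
4

Since gcd(4, 13) = 1 divides 3, a solution exists.
Multiply both sides by the inverse of 4 mod 13:
  4^(-1) mod 13 = 10
  x ≡ 10 × 3 ≡ 30 ≡ 4 (mod 13)
Verification: 4 × 4 = 16 = 1 × 13 + 3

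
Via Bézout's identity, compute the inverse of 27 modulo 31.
Extended GCD: 27(-8) + 31(7) = 1. So 27^(-1) ≡ 23 ≡ 23 (mod 31). Verify: 27 × 23 = 621 ≡ 1 (mod 31)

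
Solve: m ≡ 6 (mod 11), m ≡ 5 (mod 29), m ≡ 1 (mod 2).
M = 11 × 29 × 2 = 638. M₁ = 58, y₁ ≡ 4 (mod 11). M₂ = 22, y₂ ≡ 4 (mod 29). M₃ = 319, y₃ ≡ 1 (mod 2). m = 6×58×4 + 5×22×4 + 1×319×1 ≡ 237 (mod 638)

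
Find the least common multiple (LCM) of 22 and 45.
990

First find GCD(22, 45) using the Euclidean algorithm:
22 = 0 × 45 + 22
45 = 2 × 22 + 1
22 = 22 × 1 + 0
GCD(22, 45) = 1

LCM formula: LCM(a, b) = (a × b) / GCD(a, b)
LCM(22, 45) = (22 × 45) / 1
LCM(22, 45) = 990 / 1
LCM(22, 45) = 990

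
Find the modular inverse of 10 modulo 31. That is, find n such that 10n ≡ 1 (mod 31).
28

Using Extended Euclidean Algorithm:
gcd(10, 31) = 1
Bezout coefficients: 10 × -3 + 31 × 1 = 1
So 10 × -3 ≡ 1 (mod 31)
The inverse is -3 mod 31 = 28
Verification: 10 × 28 = 280 = 9 × 31 + 1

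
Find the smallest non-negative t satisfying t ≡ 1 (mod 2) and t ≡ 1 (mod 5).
M = 2 × 5 = 10. M₁ = 5, y₁ ≡ 1 (mod 2). M₂ = 2, y₂ ≡ 3 (mod 5). t = 1×5×1 + 1×2×3 ≡ 1 (mod 10)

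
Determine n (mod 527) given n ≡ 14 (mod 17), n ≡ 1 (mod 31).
218

Using the Chinese Remainder Theorem:
M = product of moduli = 527
For equation 1: M_1 = 31, 31 ≡ 14 (mod 17), inverse of 31 mod 17 is 11 (check: 14 × 11 = 154 ≡ 1 (mod 17))
For equation 2: M_2 = 17, 17 ≡ 17 (mod 31), inverse of 17 mod 31 is 11 (check: 17 × 11 = 187 ≡ 1 (mod 31))
Combine: n ≡ Σ r_i×M_i×(M_i⁻¹ mod m_i) = 14×31×11 + 1×17×11 = 4774 + 187 = 4961
4961 mod 527 = 218
n ≡ 218 (mod 527)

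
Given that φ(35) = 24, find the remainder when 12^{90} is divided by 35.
By Euler: 12^{24} ≡ 1 (mod 35) since gcd(12, 35) = 1. 90 = 3×24 + 18. So 12^{90} ≡ 12^{18} ≡ 29 (mod 35)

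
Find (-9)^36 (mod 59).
Using repeated squaring. (-9) ≡ 50 (mod 59). 36 = 32 + 4 (binary 100100). Repeated squaring mod 59: 50^1 ≡ 50; 50^2 ≡ 50² = 2500 ≡ 22; 50^4 ≡ 22² = 484 ≡ 12; 50^8 ≡ 12² = 144 ≡ 26; 50^16 ≡ 26² = 676 ≡ 27; 50^32 ≡ 27² = 729 ≡ 21. Multiply: (-9)^36 ≡ 50^32 × 50^4 ≡ 21 × 12 (mod 59): 21 × 12 = 252 ≡ 16. So (-9)^36 ≡ 16 (mod 59).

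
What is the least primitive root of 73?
5

A primitive root g modulo p has order p-1 = 72
Prime divisors of 72: [2, 3]
g is a primitive root iff g^(72/q) ≢ 1 (mod 73) for each prime divisor q
Testing small values:
  g = 2: 2^36 ≡ 1, 2^24 ≡ 64 (mod 73) → 2^36 ≡ 1, not primitive root
  g = 3: 3^36 ≡ 1, 3^24 ≡ 1 (mod 73) → 3^36 ≡ 1, not primitive root
  g = 4: 4^36 ≡ 1, 4^24 ≡ 8 (mod 73) → 4^36 ≡ 1, not primitive root
  g = 5: 5^36 ≡ 72, 5^24 ≡ 8 (mod 73) → none is 1, primitive root!
The smallest primitive root is 5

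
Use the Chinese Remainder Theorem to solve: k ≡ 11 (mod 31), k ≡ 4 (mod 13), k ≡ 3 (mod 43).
7141

Using the Chinese Remainder Theorem:
M = product of moduli = 17329
For equation 1: M_1 = 559, 559 ≡ 1 (mod 31), inverse of 559 mod 31 is 1 (check: 1 × 1 = 1 ≡ 1 (mod 31))
For equation 2: M_2 = 1333, 1333 ≡ 7 (mod 13), inverse of 1333 mod 13 is 2 (check: 7 × 2 = 14 ≡ 1 (mod 13))
For equation 3: M_3 = 403, 403 ≡ 16 (mod 43), inverse of 403 mod 43 is 35 (check: 16 × 35 = 560 ≡ 1 (mod 43))
Combine: k ≡ Σ r_i×M_i×(M_i⁻¹ mod m_i) = 11×559×1 + 4×1333×2 + 3×403×35 = 6149 + 10664 + 42315 = 59128
59128 mod 17329 = 7141
k ≡ 7141 (mod 17329)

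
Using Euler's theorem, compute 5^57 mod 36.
By Euler: 5^{12} ≡ 1 (mod 36) since gcd(5, 36) = 1. 57 = 4×12 + 9. So 5^{57} ≡ 5^{9} ≡ 17 (mod 36)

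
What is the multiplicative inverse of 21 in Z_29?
18

Using Extended Euclidean Algorithm:
gcd(21, 29) = 1
Bezout coefficients: 21 × -11 + 29 × 8 = 1
So 21 × -11 ≡ 1 (mod 29)
The inverse is -11 mod 29 = 18
Verification: 21 × 18 = 378 = 13 × 29 + 1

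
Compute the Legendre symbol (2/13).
(2/13) = 2^{6} mod 13 = -1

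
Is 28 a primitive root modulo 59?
No

To verify, check if 28^(58/q) ≢ 1 (mod 59) for each prime divisor q of 58
Divisors of 58 = 58: [1, 2, 29, 58]
  28^(58/2) = 28^29 ≡ 1 (mod 59)
  28^(58/29) = 28^2 ≡ 17 (mod 59)
Conclusion: 28 is not a primitive root modulo 59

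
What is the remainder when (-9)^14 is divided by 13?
Using Fermat: (-9)^{12} ≡ 1 (mod 13). 14 ≡ 2 (mod 12). So (-9)^{14} ≡ (-9)^{2} ≡ 3 (mod 13)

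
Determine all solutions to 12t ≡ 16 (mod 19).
14

Since gcd(12, 19) = 1 divides 16, a solution exists.
Multiply both sides by the inverse of 12 mod 19:
  12^(-1) mod 19 = 8
  x ≡ 8 × 16 ≡ 128 ≡ 14 (mod 19)
Verification: 12 × 14 = 168 = 8 × 19 + 16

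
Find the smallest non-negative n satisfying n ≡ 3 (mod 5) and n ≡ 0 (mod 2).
M = 5 × 2 = 10. M₁ = 2, y₁ ≡ 3 (mod 5). M₂ = 5, y₂ ≡ 1 (mod 2). n = 3×2×3 + 0×5×1 ≡ 8 (mod 10)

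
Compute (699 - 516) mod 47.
42

(699 - 516) = 183
183 mod 47 = 42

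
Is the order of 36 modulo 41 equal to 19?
No, the actual order is 20, not 19.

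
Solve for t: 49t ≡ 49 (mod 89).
1

Since gcd(49, 89) = 1 divides 49, a solution exists.
Multiply both sides by the inverse of 49 mod 89:
  49^(-1) mod 89 = 20
  x ≡ 20 × 49 ≡ 980 ≡ 1 (mod 89)
Verification: 49 × 1 = 49 = 0 × 89 + 49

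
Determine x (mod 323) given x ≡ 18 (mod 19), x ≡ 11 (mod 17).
113

Using the Chinese Remainder Theorem:
M = product of moduli = 323
For equation 1: M_1 = 17, 17 ≡ 17 (mod 19), inverse of 17 mod 19 is 9 (check: 17 × 9 = 153 ≡ 1 (mod 19))
For equation 2: M_2 = 19, 19 ≡ 2 (mod 17), inverse of 19 mod 17 is 9 (check: 2 × 9 = 18 ≡ 1 (mod 17))
Combine: x ≡ Σ r_i×M_i×(M_i⁻¹ mod m_i) = 18×17×9 + 11×19×9 = 2754 + 1881 = 4635
4635 mod 323 = 113
x ≡ 113 (mod 323)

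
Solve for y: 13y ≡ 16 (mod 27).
22

Since gcd(13, 27) = 1 divides 16, a solution exists.
Multiply both sides by the inverse of 13 mod 27:
  13^(-1) mod 27 = 25
  x ≡ 25 × 16 ≡ 400 ≡ 22 (mod 27)
Verification: 13 × 22 = 286 = 10 × 27 + 16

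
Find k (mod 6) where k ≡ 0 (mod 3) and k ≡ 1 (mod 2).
M = 3 × 2 = 6. M₁ = 2, y₁ ≡ 2 (mod 3). M₂ = 3, y₂ ≡ 1 (mod 2). k = 0×2×2 + 1×3×1 ≡ 3 (mod 6)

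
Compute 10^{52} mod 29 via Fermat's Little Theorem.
23

By Fermat's Little Theorem, a^(p-1) ≡ 1 (mod p) for prime p and gcd(a, p) = 1
Here p = 29, so 10^28 ≡ 1 (mod 29)
We can reduce the exponent: 52 mod 28 = 24
So 10^52 ≡ 10^24 (mod 29)
Computing: 10^24 mod 29 = 23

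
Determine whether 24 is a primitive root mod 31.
p - 1 = 30 has prime divisors 2, 3, 5. Check 24^(30/q) mod 31 for each: 24^(30/2) = 24^15 ≡ 30, 24^(30/3) = 24^10 ≡ 25, 24^(30/5) = 24^6 ≡ 4 (mod 31). None of these is 1, so 24 has order 30 = φ(31), so it is a primitive root mod 31.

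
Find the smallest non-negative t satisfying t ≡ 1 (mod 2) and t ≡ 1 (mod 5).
M = 2 × 5 = 10. M₁ = 5, y₁ ≡ 1 (mod 2). M₂ = 2, y₂ ≡ 3 (mod 5). t = 1×5×1 + 1×2×3 ≡ 1 (mod 10)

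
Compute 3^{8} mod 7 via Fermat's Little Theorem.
2

By Fermat's Little Theorem, a^(p-1) ≡ 1 (mod p) for prime p and gcd(a, p) = 1
Here p = 7, so 3^6 ≡ 1 (mod 7)
We can reduce the exponent: 8 mod 6 = 2
So 3^8 ≡ 3^2 (mod 7)
Computing: 3^2 mod 7 = 2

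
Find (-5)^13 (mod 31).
Using repeated squaring. (-5) ≡ 26 (mod 31). 13 = 8 + 4 + 1 (binary 1101). Repeated squaring mod 31: 26^1 ≡ 26; 26^2 ≡ 26² = 676 ≡ 25; 26^4 ≡ 25² = 625 ≡ 5; 26^8 ≡ 5² = 25 ≡ 25. Multiply: (-5)^13 ≡ 26^8 × 26^4 × 26^1 ≡ 25 × 5 × 26 (mod 31): 25 × 5 = 125 ≡ 1; 1 × 26 = 26 ≡ 26. So (-5)^13 ≡ 26 (mod 31).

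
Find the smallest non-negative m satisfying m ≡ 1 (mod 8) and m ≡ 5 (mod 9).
M = 8 × 9 = 72. M₁ = 9, y₁ ≡ 1 (mod 8). M₂ = 8, y₂ ≡ 8 (mod 9). m = 1×9×1 + 5×8×8 ≡ 41 (mod 72)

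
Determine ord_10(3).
Powers of 3 mod 10: 3^1≡3, 3^2≡9, 3^3≡7, 3^4≡1. Order = 4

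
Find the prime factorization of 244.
2^2 × 61

Divide by primes starting from smallest:
244 ÷ 2 = 122
122 ÷ 2 = 61
61 ÷ 61 = 1

244 = 2^2 × 61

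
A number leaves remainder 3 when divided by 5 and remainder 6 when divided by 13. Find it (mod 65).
M = 5 × 13 = 65. M₁ = 13, y₁ ≡ 2 (mod 5). M₂ = 5, y₂ ≡ 8 (mod 13). x = 3×13×2 + 6×5×8 ≡ 58 (mod 65)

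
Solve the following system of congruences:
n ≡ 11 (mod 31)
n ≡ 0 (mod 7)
42

Using the Chinese Remainder Theorem:
M = product of moduli = 217
For equation 1: M_1 = 7, 7 ≡ 7 (mod 31), inverse of 7 mod 31 is 9 (check: 7 × 9 = 63 ≡ 1 (mod 31))
For equation 2: M_2 = 31, 31 ≡ 3 (mod 7), inverse of 31 mod 7 is 5 (check: 3 × 5 = 15 ≡ 1 (mod 7))
Combine: n ≡ Σ r_i×M_i×(M_i⁻¹ mod m_i) = 11×7×9 + 0×31×5 = 693 + 0 = 693
693 mod 217 = 42
n ≡ 42 (mod 217)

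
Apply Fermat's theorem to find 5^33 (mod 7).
By Fermat: 5^{6} ≡ 1 (mod 7). 33 = 5×6 + 3. So 5^{33} ≡ 5^{3} ≡ 6 (mod 7)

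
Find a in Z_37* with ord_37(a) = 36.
2 has order 36 mod 37 since 2^{36} ≡ 1 (mod 37) and no smaller power works.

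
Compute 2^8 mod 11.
8 = 8 (binary 1000). Repeated squaring mod 11: 2^1 ≡ 2; 2^2 ≡ 2² = 4 ≡ 4; 2^4 ≡ 4² = 16 ≡ 5; 2^8 ≡ 5² = 25 ≡ 3. So 2^8 ≡ 3 (mod 11).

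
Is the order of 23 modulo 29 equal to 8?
No, the actual order is 7, not 8.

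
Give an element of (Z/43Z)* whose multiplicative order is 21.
9 has order 21 mod 43 since 9^{21} ≡ 1 (mod 43) and no smaller power works.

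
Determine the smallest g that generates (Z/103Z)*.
5

A primitive root g modulo p has order p-1 = 102
Prime divisors of 102: [2, 3, 17]
g is a primitive root iff g^(102/q) ≢ 1 (mod 103) for each prime divisor q
Testing small values:
  g = 2: 2^51 ≡ 1, 2^34 ≡ 46, 2^6 ≡ 64 (mod 103) → 2^51 ≡ 1, not primitive root
  g = 3: 3^51 ≡ 102, 3^34 ≡ 1, 3^6 ≡ 8 (mod 103) → 3^34 ≡ 1, not primitive root
  g = 4: 4^51 ≡ 1, 4^34 ≡ 56, 4^6 ≡ 79 (mod 103) → 4^51 ≡ 1, not primitive root
  g = 5: 5^51 ≡ 102, 5^34 ≡ 56, 5^6 ≡ 72 (mod 103) → none is 1, primitive root!
The smallest primitive root is 5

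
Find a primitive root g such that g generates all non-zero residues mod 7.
p - 1 = 6 has prime divisors 2, 3. h is a primitive root mod 7 iff h^(6/q) ≢ 1 (mod 7) for each such q.
h = 2: 2^3 ≡ 1, 2^2 ≡ 4 (mod 7); 2^3 ≡ 1, so not a primitive root.
h = 3: 3^3 ≡ 6, 3^2 ≡ 2 (mod 7); none is 1, so 3 has order 6 and is a primitive root.
The smallest primitive root mod 7 is g = 3.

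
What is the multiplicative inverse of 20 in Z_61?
58

Using Extended Euclidean Algorithm:
gcd(20, 61) = 1
Bezout coefficients: 20 × -3 + 61 × 1 = 1
So 20 × -3 ≡ 1 (mod 61)
The inverse is -3 mod 61 = 58
Verification: 20 × 58 = 1160 = 19 × 61 + 1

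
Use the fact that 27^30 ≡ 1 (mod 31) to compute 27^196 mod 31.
By Fermat: 27^{30} ≡ 1 (mod 31). 196 = 6×30 + 16. So 27^{196} ≡ 27^{16} ≡ 4 (mod 31)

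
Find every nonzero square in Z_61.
QRs mod 61: {1, 3, 4, 5, 9, 12, 13, 14, 15, 16, 19, 20, 22, 25, 27, 34, 36, 39, 41, 42, 45, 46, 47, 48, 49, 52, 56, 57, 58, 60}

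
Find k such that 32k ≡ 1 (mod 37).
32^(-1) ≡ 22 (mod 37). Verification: 32 × 22 = 704 ≡ 1 (mod 37)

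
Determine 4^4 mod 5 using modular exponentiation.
4 = 4 (binary 100). Repeated squaring mod 5: 4^1 ≡ 4; 4^2 ≡ 4² = 16 ≡ 1; 4^4 ≡ 1² = 1 ≡ 1. So 4^4 ≡ 1 (mod 5).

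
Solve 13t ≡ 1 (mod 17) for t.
4

Using Extended Euclidean Algorithm:
gcd(13, 17) = 1
Bezout coefficients: 13 × 4 + 17 × -3 = 1
So 13 × 4 ≡ 1 (mod 17)
The inverse is 4 mod 17 = 4
Verification: 13 × 4 = 52 = 3 × 17 + 1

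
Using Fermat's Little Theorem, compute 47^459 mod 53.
By Fermat: 47^{52} ≡ 1 (mod 53). 459 = 8×52 + 43. So 47^{459} ≡ 47^{43} ≡ 24 (mod 53)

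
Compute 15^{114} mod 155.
95

Using successive squaring:
Binary expansion of 114: 1110010
Powers of 15 mod 155 (each is the square of the previous):
  15^1 ≡ 15 (mod 155)
  15^2 ≡ 15² = 225 ≡ 70 (mod 155)
  15^4 ≡ 70² = 4900 ≡ 95 (mod 155)
  15^8 ≡ 95² = 9025 ≡ 35 (mod 155)
  15^16 ≡ 35² = 1225 ≡ 140 (mod 155)
  15^32 ≡ 140² = 19600 ≡ 70 (mod 155)
  15^64 ≡ 70² = 4900 ≡ 95 (mod 155)
114 = 64 + 32 + 16 + 2, so 15^114 = 15^64 × 15^32 × 15^16 × 15^2 ≡ 95 × 70 × 140 × 70 (mod 155)
Multiplying step by step:
  95 × 70 = 6650 ≡ 140 (mod 155)
  140 × 140 = 19600 ≡ 70 (mod 155)
  70 × 70 = 4900 ≡ 95 (mod 155)
Result: 15^114 ≡ 95 (mod 155)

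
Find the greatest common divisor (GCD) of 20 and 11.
1

Using the Euclidean algorithm:
20 = 1 × 11 + 9
11 = 1 × 9 + 2
9 = 4 × 2 + 1
2 = 2 × 1 + 0

GCD(20, 11) = 1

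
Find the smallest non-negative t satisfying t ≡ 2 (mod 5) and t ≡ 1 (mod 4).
M = 5 × 4 = 20. M₁ = 4, y₁ ≡ 4 (mod 5). M₂ = 5, y₂ ≡ 1 (mod 4). t = 2×4×4 + 1×5×1 ≡ 17 (mod 20)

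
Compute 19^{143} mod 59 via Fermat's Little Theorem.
17

By Fermat's Little Theorem, a^(p-1) ≡ 1 (mod p) for prime p and gcd(a, p) = 1
Here p = 59, so 19^58 ≡ 1 (mod 59)
We can reduce the exponent: 143 mod 58 = 27
So 19^143 ≡ 19^27 (mod 59)
Computing: 19^27 mod 59 = 17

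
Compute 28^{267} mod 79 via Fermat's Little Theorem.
15

By Fermat's Little Theorem, a^(p-1) ≡ 1 (mod p) for prime p and gcd(a, p) = 1
Here p = 79, so 28^78 ≡ 1 (mod 79)
We can reduce the exponent: 267 mod 78 = 33
So 28^267 ≡ 28^33 (mod 79)
Computing: 28^33 mod 79 = 15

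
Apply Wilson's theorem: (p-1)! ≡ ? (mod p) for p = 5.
By Wilson's theorem, (4)! ≡ -1 ≡ 4 (mod 5)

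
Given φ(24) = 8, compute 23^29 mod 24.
By Euler: 23^{8} ≡ 1 (mod 24) since gcd(23, 24) = 1. 29 = 3×8 + 5. So 23^{29} ≡ 23^{5} ≡ 23 (mod 24)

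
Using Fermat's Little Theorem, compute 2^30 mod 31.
By Fermat's Little Theorem, 2^{30} ≡ 1 (mod 31) since 31 is prime and gcd(2, 31) = 1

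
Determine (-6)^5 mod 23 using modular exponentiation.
(-6) ≡ 17 (mod 23). 5 = 4 + 1 (binary 101). Repeated squaring mod 23: 17^1 ≡ 17; 17^2 ≡ 17² = 289 ≡ 13; 17^4 ≡ 13² = 169 ≡ 8. Multiply: (-6)^5 ≡ 17^4 × 17^1 ≡ 8 × 17 (mod 23): 8 × 17 = 136 ≡ 21. So (-6)^5 ≡ 21 (mod 23).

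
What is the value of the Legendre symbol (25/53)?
(25/53) = 25^{26} mod 53 = 1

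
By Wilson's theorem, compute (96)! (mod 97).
By Wilson's theorem, (96)! ≡ -1 ≡ 96 (mod 97)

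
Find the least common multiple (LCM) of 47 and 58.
2726

First find GCD(47, 58) using the Euclidean algorithm:
47 = 0 × 58 + 47
58 = 1 × 47 + 11
47 = 4 × 11 + 3
11 = 3 × 3 + 2
3 = 1 × 2 + 1
2 = 2 × 1 + 0
GCD(47, 58) = 1

LCM formula: LCM(a, b) = (a × b) / GCD(a, b)
LCM(47, 58) = (47 × 58) / 1
LCM(47, 58) = 2726 / 1
LCM(47, 58) = 2726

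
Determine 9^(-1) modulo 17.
9^(-1) ≡ 2 (mod 17). Verification: 9 × 2 = 18 ≡ 1 (mod 17)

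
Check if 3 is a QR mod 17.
By Euler's criterion: 3^{8} ≡ 16 (mod 17). Since this equals -1 (≡ 16), 3 is not a QR.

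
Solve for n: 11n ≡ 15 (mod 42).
9

Since gcd(11, 42) = 1 divides 15, a solution exists.
Multiply both sides by the inverse of 11 mod 42:
  11^(-1) mod 42 = 23
  x ≡ 23 × 15 ≡ 345 ≡ 9 (mod 42)
Verification: 11 × 9 = 99 = 2 × 42 + 15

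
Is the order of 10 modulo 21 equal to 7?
No, the actual order is 6, not 7.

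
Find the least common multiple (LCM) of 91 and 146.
13286

First find GCD(91, 146) using the Euclidean algorithm:
91 = 0 × 146 + 91
146 = 1 × 91 + 55
91 = 1 × 55 + 36
55 = 1 × 36 + 19
36 = 1 × 19 + 17
19 = 1 × 17 + 2
17 = 8 × 2 + 1
2 = 2 × 1 + 0
GCD(91, 146) = 1

LCM formula: LCM(a, b) = (a × b) / GCD(a, b)
LCM(91, 146) = (91 × 146) / 1
LCM(91, 146) = 13286 / 1
LCM(91, 146) = 13286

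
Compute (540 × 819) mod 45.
0

(540 × 819) = 442260
442260 mod 45 = 0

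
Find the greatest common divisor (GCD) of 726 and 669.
3

Using the Euclidean algorithm:
726 = 1 × 669 + 57
669 = 11 × 57 + 42
57 = 1 × 42 + 15
42 = 2 × 15 + 12
15 = 1 × 12 + 3
12 = 4 × 3 + 0

GCD(726, 669) = 3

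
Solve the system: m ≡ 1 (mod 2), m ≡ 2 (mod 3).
M = 2 × 3 = 6. M₁ = 3, y₁ ≡ 1 (mod 2). M₂ = 2, y₂ ≡ 2 (mod 3). m = 1×3×1 + 2×2×2 ≡ 5 (mod 6)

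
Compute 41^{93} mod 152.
65

Using successive squaring:
Binary expansion of 93: 1011101
Powers of 41 mod 152 (each is the square of the previous):
  41^1 ≡ 41 (mod 152)
  41^2 ≡ 41² = 1681 ≡ 9 (mod 152)
  41^4 ≡ 9² = 81 ≡ 81 (mod 152)
  41^8 ≡ 81² = 6561 ≡ 25 (mod 152)
  41^16 ≡ 25² = 625 ≡ 17 (mod 152)
  41^32 ≡ 17² = 289 ≡ 137 (mod 152)
  41^64 ≡ 137² = 18769 ≡ 73 (mod 152)
93 = 64 + 16 + 8 + 4 + 1, so 41^93 = 41^64 × 41^16 × 41^8 × 41^4 × 41^1 ≡ 73 × 17 × 25 × 81 × 41 (mod 152)
Multiplying step by step:
  73 × 17 = 1241 ≡ 25 (mod 152)
  25 × 25 = 625 ≡ 17 (mod 152)
  17 × 81 = 1377 ≡ 9 (mod 152)
  9 × 41 = 369 ≡ 65 (mod 152)
Result: 41^93 ≡ 65 (mod 152)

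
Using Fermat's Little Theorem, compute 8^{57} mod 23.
18

By Fermat's Little Theorem, a^(p-1) ≡ 1 (mod p) for prime p and gcd(a, p) = 1
Here p = 23, so 8^22 ≡ 1 (mod 23)
We can reduce the exponent: 57 mod 22 = 13
So 8^57 ≡ 8^13 (mod 23)
Computing: 8^13 mod 23 = 18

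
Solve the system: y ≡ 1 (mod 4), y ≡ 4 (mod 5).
M = 4 × 5 = 20. M₁ = 5, y₁ ≡ 1 (mod 4). M₂ = 4, y₂ ≡ 4 (mod 5). y = 1×5×1 + 4×4×4 ≡ 9 (mod 20)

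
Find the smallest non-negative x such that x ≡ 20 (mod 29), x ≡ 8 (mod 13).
281

Using the Chinese Remainder Theorem:
M = product of moduli = 377
For equation 1: M_1 = 13, 13 ≡ 13 (mod 29), inverse of 13 mod 29 is 9 (check: 13 × 9 = 117 ≡ 1 (mod 29))
For equation 2: M_2 = 29, 29 ≡ 3 (mod 13), inverse of 29 mod 13 is 9 (check: 3 × 9 = 27 ≡ 1 (mod 13))
Combine: x ≡ Σ r_i×M_i×(M_i⁻¹ mod m_i) = 20×13×9 + 8×29×9 = 2340 + 2088 = 4428
4428 mod 377 = 281
x ≡ 281 (mod 377)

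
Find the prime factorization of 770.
2 × 5 × 7 × 11

Divide by primes starting from smallest:
770 ÷ 2 = 385
385 ÷ 5 = 77
77 ÷ 7 = 11
11 ÷ 11 = 1

770 = 2 × 5 × 7 × 11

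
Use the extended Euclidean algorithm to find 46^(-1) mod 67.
Extended GCD: 46(-16) + 67(11) = 1. So 46^(-1) ≡ 51 ≡ 51 (mod 67). Verify: 46 × 51 = 2346 ≡ 1 (mod 67)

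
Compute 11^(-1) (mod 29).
11^(-1) ≡ 8 (mod 29). Verification: 11 × 8 = 88 ≡ 1 (mod 29)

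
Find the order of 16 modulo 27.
Powers of 16 mod 27: 16^1≡16, 16^2≡13, 16^3≡19, 16^4≡7, 16^5≡4, 16^6≡10, 16^7≡25, 16^8≡22, 16^9≡1. Order = 9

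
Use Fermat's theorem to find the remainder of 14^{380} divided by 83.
68

By Fermat's Little Theorem, a^(p-1) ≡ 1 (mod p) for prime p and gcd(a, p) = 1
Here p = 83, so 14^82 ≡ 1 (mod 83)
We can reduce the exponent: 380 mod 82 = 52
So 14^380 ≡ 14^52 (mod 83)
Computing: 14^52 mod 83 = 68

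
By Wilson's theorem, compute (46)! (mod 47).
By Wilson's theorem, (46)! ≡ -1 ≡ 46 (mod 47)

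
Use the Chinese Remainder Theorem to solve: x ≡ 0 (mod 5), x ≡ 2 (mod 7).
30

Using the Chinese Remainder Theorem:
M = product of moduli = 35
For equation 1: M_1 = 7, 7 ≡ 2 (mod 5), inverse of 7 mod 5 is 3 (check: 2 × 3 = 6 ≡ 1 (mod 5))
For equation 2: M_2 = 5, 5 ≡ 5 (mod 7), inverse of 5 mod 7 is 3 (check: 5 × 3 = 15 ≡ 1 (mod 7))
Combine: x ≡ Σ r_i×M_i×(M_i⁻¹ mod m_i) = 0×7×3 + 2×5×3 = 0 + 30 = 30
30 mod 35 = 30
x ≡ 30 (mod 35)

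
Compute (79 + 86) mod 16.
5

(79 + 86) = 165
165 mod 16 = 5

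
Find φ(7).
6

Prime factorization: 7 = 7
Using the formula φ(n) = n × Π(1 - 1/p) for each prime factor p:
φ(7) = 7 × (1 - 1/7)
φ(7) = 6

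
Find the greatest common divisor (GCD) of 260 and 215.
5

Using the Euclidean algorithm:
260 = 1 × 215 + 45
215 = 4 × 45 + 35
45 = 1 × 35 + 10
35 = 3 × 10 + 5
10 = 2 × 5 + 0

GCD(260, 215) = 5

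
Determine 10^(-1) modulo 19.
10^(-1) ≡ 2 (mod 19). Verification: 10 × 2 = 20 ≡ 1 (mod 19)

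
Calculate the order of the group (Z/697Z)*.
640

Prime factorization: 697 = 17 × 41
Using the formula φ(n) = n × Π(1 - 1/p) for each prime factor p:
φ(697) = 697 × (1 - 1/17) × (1 - 1/41)
φ(697) = 640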